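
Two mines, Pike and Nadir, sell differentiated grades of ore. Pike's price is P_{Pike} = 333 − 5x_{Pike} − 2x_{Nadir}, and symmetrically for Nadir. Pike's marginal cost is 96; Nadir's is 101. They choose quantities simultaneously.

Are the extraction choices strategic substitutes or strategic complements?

strategic substitutes

Mine Pike's profit: π = x_{Pike}(333 − 5x_{Pike} − 2x_{Nadir}) − 96x_{Pike}.
∂π/∂x_{Pike} = 237 − 10x_{Pike} − 2x_{Nadir} = 0 ⇒ x_{Pike} = 23.7 − 0.2x_{Nadir}.
The best-response slope dx_{Pike}/dx_{Nadir} = −0.2 < 0: the reaction function is downward-sloping, so the choices are strategic substitutes.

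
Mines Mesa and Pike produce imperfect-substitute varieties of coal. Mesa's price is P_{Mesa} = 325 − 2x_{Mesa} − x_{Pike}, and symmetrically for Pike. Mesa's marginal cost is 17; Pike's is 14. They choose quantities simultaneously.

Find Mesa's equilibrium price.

139.8

Mine Mesa's profit: π = x_{Mesa}(325 − 2x_{Mesa} − x_{Pike}) − 17x_{Mesa}.
∂π/∂x_{Mesa} = 308 − 4x_{Mesa} − x_{Pike} = 0 ⇒ x_{Mesa} = 77 − 0.25x_{Pike}.
Similarly x_{Pike} = 77.75 − 0.25x_{Mesa}.
Solving the two reaction functions simultaneously: (1 − (−0.25)(−0.25))x_{Mesa} = 77 − 0.25·77.75, so 0.9375x_{Mesa} = 57.5625 and x_{Mesa} = 61.4.
Then x_{Pike} = 77.75 − 0.25·61.4 = 62.4.
P_{Mesa} = 325 − 2·61.4 − 62.4 = 139.8.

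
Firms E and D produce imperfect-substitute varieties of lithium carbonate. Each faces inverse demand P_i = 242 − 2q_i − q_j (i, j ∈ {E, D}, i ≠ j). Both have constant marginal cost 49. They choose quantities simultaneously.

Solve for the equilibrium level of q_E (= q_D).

38.6

Firm E's profit: π = q_E(242 − 2q_E − q_D) − 49q_E.
∂π/∂q_E = 193 − 4q_E − q_D = 0 ⇒ q_E = 48.25 − 0.25q_D.
Setting q_E = q_D in the reaction function: q_E = 48.25 − 0.25q_E, so q_E = 48.25 / 1.25 = 38.6.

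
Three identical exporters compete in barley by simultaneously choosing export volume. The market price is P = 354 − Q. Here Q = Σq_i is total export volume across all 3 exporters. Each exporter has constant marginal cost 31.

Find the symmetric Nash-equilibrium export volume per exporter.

80.75

A representative exporter's profit is π_i = q_i(354 − Q) − 31q_i, with Q = q_i + Σ_{j≠i} q_j.
First-order condition: 323 − 2q_i − Σ_{j≠i} q_j = 0.
With identical exporters, set every q_j = q: then 323 − 2q − 2q = 0, i.e. q = 323/4 = 80.75.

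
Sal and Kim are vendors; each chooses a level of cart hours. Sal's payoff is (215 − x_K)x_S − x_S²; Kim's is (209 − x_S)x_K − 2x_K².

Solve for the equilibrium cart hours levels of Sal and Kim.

93, 29

Expanding Sal's payoff: 215x_S − x_Kx_S − x_S².
∂π/∂x_S = 215 − x_K − 2x_S = 0, so x_S = 107.5 − 0.5x_K.
Likewise for Kim: x_K = 52.25 − 0.25x_S.
Solving the two reaction functions simultaneously: (1 − (−0.5)(−0.25))x_S = 107.5 − 0.5·52.25, so 0.875x_S = 81.375 and x_S = 93.
Then x_K = 52.25 − 0.25·93 = 29.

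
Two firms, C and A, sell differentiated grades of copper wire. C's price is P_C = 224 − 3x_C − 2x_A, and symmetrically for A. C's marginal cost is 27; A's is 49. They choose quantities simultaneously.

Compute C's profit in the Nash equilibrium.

2028

Firm C's profit: π = x_C(224 − 3x_C − 2x_A) − 27x_C.
∂π/∂x_C = 197 − 6x_C − 2x_A = 0 ⇒ x_C = 197/6 − (1/3)x_A.
Similarly x_A = 175/6 − (1/3)x_C.
Solving the two reaction functions simultaneously: (1 − (−1/3)(−1/3))x_C = 197/6 − (1/3)·(175/6), so (8/9)x_C = 208/9 and x_C = 26.
Then x_A = 175/6 − (1/3)·26 = 20.5.
P_C = 224 − 3·26 − 2·20.5 = 105.
Profit = (105 − 27)·26 = 2028.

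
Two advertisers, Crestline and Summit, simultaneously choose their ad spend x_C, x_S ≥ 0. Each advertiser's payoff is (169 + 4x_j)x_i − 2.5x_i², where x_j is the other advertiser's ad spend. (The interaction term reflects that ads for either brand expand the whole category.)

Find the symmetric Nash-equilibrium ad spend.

169

Crestline's payoff is (169 + 4x_S)x_C − 2.5x_C².
∂π/∂x_C = 169 + 4x_S − 5x_C = 0, so x_C = 33.8 + 0.8x_S.
By symmetry x_S = x_C; substituting into the reaction function, 0.2x_C = 33.8 and x_C = 169.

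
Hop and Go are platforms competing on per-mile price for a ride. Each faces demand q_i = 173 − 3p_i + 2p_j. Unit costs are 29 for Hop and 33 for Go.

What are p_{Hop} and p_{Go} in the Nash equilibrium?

65.75, 67.25

Hop's profit: π = (p_{Hop} − 29)(173 − 3p_{Hop} + 2p_{Go}).
∂π/∂p_{Hop} = 260 − 6p_{Hop} + 2p_{Go} = 0 ⇒ p_{Hop} = 130/3 + (1/3)p_{Go}.
Similarly p_{Go} = 136/3 + (1/3)p_{Hop}.
Plugging p_{Go} into Hop's best response: p_{Hop} = 130/3 + (1/3)(136/3 + (1/3)p_{Hop}) ⇒ (8/9)p_{Hop} = 526/9, so p_{Hop} = 65.75.
Then p_{Go} = 136/3 + (1/3)·65.75 = 67.25.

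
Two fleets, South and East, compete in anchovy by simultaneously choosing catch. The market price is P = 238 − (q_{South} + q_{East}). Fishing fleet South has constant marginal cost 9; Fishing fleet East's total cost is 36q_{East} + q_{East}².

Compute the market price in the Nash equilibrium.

111

Fishing fleet South's profit: π = q_{South}(238 − (q_{South} + q_{East})) − 9q_{South}.
∂π/∂q_{South} = 229 − 2q_{South} − q_{East} = 0, so q_{South} = 114.5 − 0.5q_{East}.
For East: ∂π/∂q_{East} = 202 − 4q_{East} − q_{South} = 0 ⇒ q_{East} = 50.5 − 0.25q_{South}.
Solving the two reaction functions simultaneously: (1 − (−0.5)(−0.25))q_{South} = 114.5 − 0.5·50.5, so 0.875q_{South} = 89.25 and q_{South} = 102.
Then q_{East} = 50.5 − 0.25·102 = 25.
Equilibrium price: P = 238 − 127 = 111.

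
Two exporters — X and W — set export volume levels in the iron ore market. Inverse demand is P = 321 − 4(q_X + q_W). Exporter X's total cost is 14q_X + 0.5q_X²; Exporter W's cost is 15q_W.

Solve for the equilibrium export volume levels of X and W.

Exporter X's profit: π = q_X(321 − 4(q_X + q_W)) − 14q_X − 0.5q_X².
∂π/∂q_X = 307 − 9q_X − 4q_W = 0, so q_X = 307/9 − (4/9)q_W.
For W: ∂π/∂q_W = 306 − 8q_W − 4q_X = 0 ⇒ q_W = 38.25 − 0.5q_X.
Plugging q_W into X's best response: q_X = 307/9 − (4/9)(38.25 − 0.5q_X) ⇒ (7/9)q_X = 154/9, so q_X = 22.
Then q_W = 38.25 − 0.5·22 = 27.25.

22, 27.25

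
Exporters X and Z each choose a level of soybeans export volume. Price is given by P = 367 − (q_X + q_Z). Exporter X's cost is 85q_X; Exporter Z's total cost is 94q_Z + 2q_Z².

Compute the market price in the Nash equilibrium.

Exporter X's profit: π = q_X(367 − (q_X + q_Z)) − 85q_X.
∂π/∂q_X = 282 − 2q_X − q_Z = 0, so q_X = 141 − 0.5q_Z.
For Z: ∂π/∂q_Z = 273 − 6q_Z − q_X = 0 ⇒ q_Z = 45.5 − (1/6)q_X.
Solving the two reaction functions simultaneously: (1 − (−0.5)(−1/6))q_X = 141 − 0.5·45.5, so (11/12)q_X = 118.25 and q_X = 129.
Then q_Z = 45.5 − (1/6)·129 = 24.
Equilibrium price: P = 367 − 153 = 214.

214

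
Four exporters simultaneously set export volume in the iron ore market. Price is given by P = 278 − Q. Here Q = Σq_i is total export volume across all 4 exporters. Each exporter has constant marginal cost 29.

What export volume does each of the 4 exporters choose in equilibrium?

49.8

A representative exporter's profit is π_i = q_i(278 − Q) − 29q_i, with Q = q_i + Σ_{j≠i} q_j.
First-order condition: 249 − 2q_i − Σ_{j≠i} q_j = 0.
In a symmetric equilibrium every exporter chooses the same q, so Σ_{j≠i} q_j = 3q. The condition becomes 249 − 5q = 0, giving q = 249/5 = 49.8.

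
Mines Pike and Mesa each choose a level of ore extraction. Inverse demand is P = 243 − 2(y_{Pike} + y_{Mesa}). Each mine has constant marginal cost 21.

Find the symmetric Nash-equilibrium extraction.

37

Mine Pike's profit: π = y_{Pike}(243 − 2(y_{Pike} + y_{Mesa})) − 21y_{Pike}.
∂π/∂y_{Pike} = 222 − 4y_{Pike} − 2y_{Mesa} = 0, so y_{Pike} = 55.5 − 0.5y_{Mesa}.
By symmetry y_{Mesa} = y_{Pike}; substituting into the reaction function, 1.5y_{Pike} = 55.5 and y_{Pike} = 37.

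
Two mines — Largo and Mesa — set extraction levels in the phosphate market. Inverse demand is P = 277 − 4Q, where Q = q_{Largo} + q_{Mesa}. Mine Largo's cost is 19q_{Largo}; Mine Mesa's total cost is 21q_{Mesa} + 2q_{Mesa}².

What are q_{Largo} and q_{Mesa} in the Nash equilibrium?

Mine Largo's profit: π = q_{Largo}(277 − 4(q_{Largo} + q_{Mesa})) − 19q_{Largo}.
∂π/∂q_{Largo} = 258 − 8q_{Largo} − 4q_{Mesa} = 0, so q_{Largo} = 32.25 − 0.5q_{Mesa}.
For Mesa: ∂π/∂q_{Mesa} = 256 − 12q_{Mesa} − 4q_{Largo} = 0 ⇒ q_{Mesa} = 64/3 − (1/3)q_{Largo}.
Solving the two reaction functions simultaneously: (1 − (−0.5)(−1/3))q_{Largo} = 32.25 − 0.5·(64/3), so (5/6)q_{Largo} = 259/12 and q_{Largo} = 25.9.
Then q_{Mesa} = 64/3 − (1/3)·25.9 = 12.7.

25.9, 12.7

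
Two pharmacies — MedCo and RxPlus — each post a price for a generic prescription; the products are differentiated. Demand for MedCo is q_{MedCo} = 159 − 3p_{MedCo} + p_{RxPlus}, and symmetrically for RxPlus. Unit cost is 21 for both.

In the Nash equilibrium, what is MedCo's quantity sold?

70.2

MedCo's profit: π = (p_{MedCo} − 21)(159 − 3p_{MedCo} + p_{RxPlus}).
∂π/∂p_{MedCo} = 222 − 6p_{MedCo} + p_{RxPlus} = 0 ⇒ p_{MedCo} = 37 + (1/6)p_{RxPlus}.
Setting p_{MedCo} = p_{RxPlus} in the reaction function: p_{MedCo} = 37 + (1/6)p_{MedCo}, so p_{MedCo} = 37 / (5/6) = 44.4.
q_{MedCo} = 159 − 3·44.4 + 44.4 = 70.2.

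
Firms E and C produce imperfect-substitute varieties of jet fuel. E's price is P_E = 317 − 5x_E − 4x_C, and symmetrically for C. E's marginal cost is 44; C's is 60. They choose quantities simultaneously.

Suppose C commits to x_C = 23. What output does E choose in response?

18.1

Firm E's profit: π = x_E(317 − 5x_E − 4x_C) − 44x_E.
∂π/∂x_E = 273 − 10x_E − 4x_C = 0 ⇒ x_E = 27.3 − 0.4x_C.
At x_C = 23: x_E = 27.3 − 0.4·23 = 18.1.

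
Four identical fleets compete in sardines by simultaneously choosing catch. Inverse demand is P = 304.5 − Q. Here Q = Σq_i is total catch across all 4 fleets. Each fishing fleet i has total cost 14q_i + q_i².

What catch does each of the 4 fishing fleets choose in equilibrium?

A representative fishing fleet's profit is π_i = q_i(304.5 − Q) − 14q_i − q_i², with Q = q_i + Σ_{j≠i} q_j.
First-order condition: 290.5 − 4q_i − Σ_{j≠i} q_j = 0.
Imposing symmetry (q_j = q for all j) turns Σ_{j≠i} q_j into 3q, so 290.5 = 7q and q = 41.5.

41.5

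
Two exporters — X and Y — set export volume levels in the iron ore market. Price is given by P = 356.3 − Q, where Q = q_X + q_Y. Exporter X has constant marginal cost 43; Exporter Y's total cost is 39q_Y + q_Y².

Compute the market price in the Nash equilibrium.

Exporter X's profit: π = q_X(356.3 − (q_X + q_Y)) − 43q_X.
∂π/∂q_X = 313.3 − 2q_X − q_Y = 0, so q_X = 156.65 − 0.5q_Y.
For Y: ∂π/∂q_Y = 317.3 − 4q_Y − q_X = 0 ⇒ q_Y = 79.325 − 0.25q_X.
Plugging q_Y into X's best response: q_X = 156.65 − 0.5(79.325 − 0.25q_X) ⇒ 0.875q_X = 116.9875, so q_X = 133.7.
Then q_Y = 79.325 − 0.25·133.7 = 45.9.
Equilibrium price: P = 356.3 − 179.6 = 176.7.

176.7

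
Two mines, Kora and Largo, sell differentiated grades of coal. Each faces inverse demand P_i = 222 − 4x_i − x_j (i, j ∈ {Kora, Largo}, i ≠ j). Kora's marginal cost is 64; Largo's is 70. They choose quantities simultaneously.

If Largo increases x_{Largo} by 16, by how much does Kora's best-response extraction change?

-2

Mine Kora's profit: π = x_{Kora}(222 − 4x_{Kora} − x_{Largo}) − 64x_{Kora}.
∂π/∂x_{Kora} = 158 − 8x_{Kora} − x_{Largo} = 0 ⇒ x_{Kora} = 19.75 − 0.125x_{Largo}.
The reaction-function slope is −0.125, so a 16-unit rise in x_{Largo} moves x_{Kora} by −0.125 × 16 = −2. Kora's best response falls — the actions are strategic substitutes.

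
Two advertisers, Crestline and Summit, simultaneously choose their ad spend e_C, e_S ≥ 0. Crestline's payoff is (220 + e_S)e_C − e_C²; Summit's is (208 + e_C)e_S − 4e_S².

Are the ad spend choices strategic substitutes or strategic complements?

Expanding Crestline's payoff: 220e_C + e_Se_C − e_C².
∂π/∂e_C = 220 + e_S − 2e_C = 0, so e_C = 110 + 0.5e_S.
The best-response slope de_C/de_S = 0.5 > 0: the reaction function is upward-sloping, so the choices are strategic complements.

strategic complements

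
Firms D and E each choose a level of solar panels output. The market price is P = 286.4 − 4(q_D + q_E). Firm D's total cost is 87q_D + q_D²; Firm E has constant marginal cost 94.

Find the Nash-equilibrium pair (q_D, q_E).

Firm D's profit: π = q_D(286.4 − 4(q_D + q_E)) − 87q_D − q_D².
∂π/∂q_D = 199.4 − 10q_D − 4q_E = 0, so q_D = 19.94 − 0.4q_E.
For E: ∂π/∂q_E = 192.4 − 8q_E − 4q_D = 0 ⇒ q_E = 24.05 − 0.5q_D.
Plugging q_E into D's best response: q_D = 19.94 − 0.4(24.05 − 0.5q_D) ⇒ 0.8q_D = 10.32, so q_D = 12.9.
Then q_E = 24.05 − 0.5·12.9 = 17.6.

12.9, 17.6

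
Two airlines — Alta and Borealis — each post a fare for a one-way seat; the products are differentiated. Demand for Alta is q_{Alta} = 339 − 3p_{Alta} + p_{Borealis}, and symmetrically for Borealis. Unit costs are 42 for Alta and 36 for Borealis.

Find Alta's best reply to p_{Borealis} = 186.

Alta's profit: π = (p_{Alta} − 42)(339 − 3p_{Alta} + p_{Borealis}).
∂π/∂p_{Alta} = 465 − 6p_{Alta} + p_{Borealis} = 0 ⇒ p_{Alta} = 77.5 + (1/6)p_{Borealis}.
At p_{Borealis} = 186: p_{Alta} = 77.5 + (1/6)·186 = 108.5.

108.5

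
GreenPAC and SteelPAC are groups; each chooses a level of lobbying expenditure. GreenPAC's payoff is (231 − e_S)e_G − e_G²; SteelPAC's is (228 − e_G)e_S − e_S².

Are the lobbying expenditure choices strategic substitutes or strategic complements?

strategic substitutes

Expanding GreenPAC's payoff: 231e_G − e_Se_G − e_G².
∂π/∂e_G = 231 − e_S − 2e_G = 0, so e_G = 115.5 − 0.5e_S.
The best-response slope de_G/de_S = −0.5 < 0: the reaction function is downward-sloping, so the choices are strategic substitutes.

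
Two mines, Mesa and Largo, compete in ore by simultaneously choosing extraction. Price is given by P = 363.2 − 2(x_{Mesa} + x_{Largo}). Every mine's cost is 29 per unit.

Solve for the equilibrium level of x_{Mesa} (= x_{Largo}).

55.7

Mine Mesa's profit: π = x_{Mesa}(363.2 − 2(x_{Mesa} + x_{Largo})) − 29x_{Mesa}.
∂π/∂x_{Mesa} = 334.2 − 4x_{Mesa} − 2x_{Largo} = 0, so x_{Mesa} = 83.55 − 0.5x_{Largo}.
The game is symmetric, so in equilibrium x_{Largo} = x_{Mesa}: the reaction function gives 1.5x_{Mesa} = 83.55, hence x_{Mesa} = 55.7.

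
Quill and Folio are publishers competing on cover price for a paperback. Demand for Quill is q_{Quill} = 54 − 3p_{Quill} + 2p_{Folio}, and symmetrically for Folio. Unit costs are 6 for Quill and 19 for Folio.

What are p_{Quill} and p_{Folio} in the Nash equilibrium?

20.4375, 25.3125

Quill's profit: π = (p_{Quill} − 6)(54 − 3p_{Quill} + 2p_{Folio}).
∂π/∂p_{Quill} = 72 − 6p_{Quill} + 2p_{Folio} = 0 ⇒ p_{Quill} = 12 + (1/3)p_{Folio}.
Similarly p_{Folio} = 18.5 + (1/3)p_{Quill}.
Plugging p_{Folio} into Quill's best response: p_{Quill} = 12 + (1/3)(18.5 + (1/3)p_{Quill}) ⇒ (8/9)p_{Quill} = 109/6, so p_{Quill} = 20.4375.
Then p_{Folio} = 18.5 + (1/3)·20.4375 = 25.3125.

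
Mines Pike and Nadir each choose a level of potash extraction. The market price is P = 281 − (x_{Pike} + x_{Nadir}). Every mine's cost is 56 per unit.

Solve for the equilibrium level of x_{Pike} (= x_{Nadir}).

Mine Pike's profit: π = x_{Pike}(281 − (x_{Pike} + x_{Nadir})) − 56x_{Pike}.
∂π/∂x_{Pike} = 225 − 2x_{Pike} − x_{Nadir} = 0, so x_{Pike} = 112.5 − 0.5x_{Nadir}.
The game is symmetric, so in equilibrium x_{Nadir} = x_{Pike}: the reaction function gives 1.5x_{Pike} = 112.5, hence x_{Pike} = 75.

75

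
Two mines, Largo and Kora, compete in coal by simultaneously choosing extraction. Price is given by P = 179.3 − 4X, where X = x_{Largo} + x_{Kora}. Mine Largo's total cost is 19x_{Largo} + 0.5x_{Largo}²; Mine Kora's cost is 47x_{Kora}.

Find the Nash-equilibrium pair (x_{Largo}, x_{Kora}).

13.45, 9.8125

Mine Largo's profit: π = x_{Largo}(179.3 − 4(x_{Largo} + x_{Kora})) − 19x_{Largo} − 0.5x_{Largo}².
∂π/∂x_{Largo} = 160.3 − 9x_{Largo} − 4x_{Kora} = 0, so x_{Largo} = 1603/90 − (4/9)x_{Kora}.
For Kora: ∂π/∂x_{Kora} = 132.3 − 8x_{Kora} − 4x_{Largo} = 0 ⇒ x_{Kora} = 16.5375 − 0.5x_{Largo}.
Plugging x_{Kora} into Largo's best response: x_{Largo} = 1603/90 − (4/9)(16.5375 − 0.5x_{Largo}) ⇒ (7/9)x_{Largo} = 1883/180, so x_{Largo} = 13.45.
Then x_{Kora} = 16.5375 − 0.5·13.45 = 9.8125.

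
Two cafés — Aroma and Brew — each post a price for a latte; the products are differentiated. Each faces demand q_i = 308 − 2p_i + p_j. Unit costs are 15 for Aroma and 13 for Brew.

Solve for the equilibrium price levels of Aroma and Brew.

112.4, 111.6

Aroma's profit: π = (p_{Aroma} − 15)(308 − 2p_{Aroma} + p_{Brew}).
∂π/∂p_{Aroma} = 338 − 4p_{Aroma} + p_{Brew} = 0 ⇒ p_{Aroma} = 84.5 + 0.25p_{Brew}.
Similarly p_{Brew} = 83.5 + 0.25p_{Aroma}.
Plugging p_{Brew} into Aroma's best response: p_{Aroma} = 84.5 + 0.25(83.5 + 0.25p_{Aroma}) ⇒ 0.9375p_{Aroma} = 105.375, so p_{Aroma} = 112.4.
Then p_{Brew} = 83.5 + 0.25·112.4 = 111.6.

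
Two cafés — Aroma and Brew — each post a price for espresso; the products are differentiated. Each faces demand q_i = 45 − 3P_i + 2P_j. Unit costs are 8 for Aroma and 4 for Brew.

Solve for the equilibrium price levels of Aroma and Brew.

16.5, 15

Aroma's profit: π = (P_{Aroma} − 8)(45 − 3P_{Aroma} + 2P_{Brew}).
∂π/∂P_{Aroma} = 69 − 6P_{Aroma} + 2P_{Brew} = 0 ⇒ P_{Aroma} = 11.5 + (1/3)P_{Brew}.
Similarly P_{Brew} = 9.5 + (1/3)P_{Aroma}.
Substituting the second reaction function into the first: P_{Aroma} = 11.5 + (1/3)(9.5 + (1/3)P_{Aroma}), which gives (8/9)P_{Aroma} = 44/3 ⇒ P_{Aroma} = 16.5.
Then P_{Brew} = 9.5 + (1/3)·16.5 = 15.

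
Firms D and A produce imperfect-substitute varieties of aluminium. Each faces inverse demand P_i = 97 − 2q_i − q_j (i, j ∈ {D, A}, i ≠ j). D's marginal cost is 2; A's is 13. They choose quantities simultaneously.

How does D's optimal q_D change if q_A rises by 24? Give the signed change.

Firm D's profit: π = q_D(97 − 2q_D − q_A) − 2q_D.
∂π/∂q_D = 95 − 4q_D − q_A = 0 ⇒ q_D = 23.75 − 0.25q_A.
The reaction-function slope is −0.25, so a 24-unit rise in q_A moves q_D by −0.25 × 24 = −6. D's best response falls — the actions are strategic substitutes.

-6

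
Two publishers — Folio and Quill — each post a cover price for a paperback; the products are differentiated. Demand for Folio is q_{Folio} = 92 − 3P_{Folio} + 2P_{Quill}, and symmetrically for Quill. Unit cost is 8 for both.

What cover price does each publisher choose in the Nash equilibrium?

Folio's profit: π = (P_{Folio} − 8)(92 − 3P_{Folio} + 2P_{Quill}).
∂π/∂P_{Folio} = 116 − 6P_{Folio} + 2P_{Quill} = 0 ⇒ P_{Folio} = 58/3 + (1/3)P_{Quill}.
The game is symmetric, so in equilibrium P_{Quill} = P_{Folio}: the reaction function gives (2/3)P_{Folio} = 58/3, hence P_{Folio} = 29.

29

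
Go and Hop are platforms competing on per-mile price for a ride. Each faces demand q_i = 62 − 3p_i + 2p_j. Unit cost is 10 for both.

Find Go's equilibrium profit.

507

Go's profit: π = (p_{Go} − 10)(62 − 3p_{Go} + 2p_{Hop}).
∂π/∂p_{Go} = 92 − 6p_{Go} + 2p_{Hop} = 0 ⇒ p_{Go} = 46/3 + (1/3)p_{Hop}.
Setting p_{Go} = p_{Hop} in the reaction function: p_{Go} = 46/3 + (1/3)p_{Go}, so p_{Go} = (46/3) / (2/3) = 23.
q_{Go} = 62 − 3·23 + 2·23 = 39.
Profit = (23 − 10)·39 = 507.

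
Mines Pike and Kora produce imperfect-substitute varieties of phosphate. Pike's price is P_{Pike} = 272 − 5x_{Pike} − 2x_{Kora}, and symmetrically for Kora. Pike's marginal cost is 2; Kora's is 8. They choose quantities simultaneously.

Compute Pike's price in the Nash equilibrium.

Mine Pike's profit: π = x_{Pike}(272 − 5x_{Pike} − 2x_{Kora}) − 2x_{Pike}.
∂π/∂x_{Pike} = 270 − 10x_{Pike} − 2x_{Kora} = 0 ⇒ x_{Pike} = 27 − 0.2x_{Kora}.
Similarly x_{Kora} = 26.4 − 0.2x_{Pike}.
Substituting the second reaction function into the first: x_{Pike} = 27 − 0.2(26.4 − 0.2x_{Pike}), which gives 0.96x_{Pike} = 21.72 ⇒ x_{Pike} = 22.625.
Then x_{Kora} = 26.4 − 0.2·22.625 = 21.875.
P_{Pike} = 272 − 5·22.625 − 2·21.875 = 115.125.

115.125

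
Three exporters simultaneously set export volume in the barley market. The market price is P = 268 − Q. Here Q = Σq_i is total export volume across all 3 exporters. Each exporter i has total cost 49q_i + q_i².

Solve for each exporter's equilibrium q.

A representative exporter's profit is π_i = q_i(268 − Q) − 49q_i − q_i², with Q = q_i + Σ_{j≠i} q_j.
First-order condition: 219 − 4q_i − Σ_{j≠i} q_j = 0.
In a symmetric equilibrium every exporter chooses the same q, so Σ_{j≠i} q_j = 2q. The condition becomes 219 − 6q = 0, giving q = 219/6 = 36.5.

36.5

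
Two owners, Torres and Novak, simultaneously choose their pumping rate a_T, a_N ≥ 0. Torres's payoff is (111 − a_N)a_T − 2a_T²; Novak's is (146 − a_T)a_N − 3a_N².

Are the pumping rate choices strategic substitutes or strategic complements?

strategic substitutes

Expanding Torres's payoff: 111a_T − a_Na_T − 2a_T².
∂π/∂a_T = 111 − a_N − 4a_T = 0, so a_T = 27.75 − 0.25a_N.
The best-response slope da_T/da_N = −0.25 < 0: the reaction function is downward-sloping, so the choices are strategic substitutes.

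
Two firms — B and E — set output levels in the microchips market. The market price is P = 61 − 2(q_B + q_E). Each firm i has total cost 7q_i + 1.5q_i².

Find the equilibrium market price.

37

Firm B's profit: π = q_B(61 − 2(q_B + q_E)) − 7q_B − 1.5q_B².
∂π/∂q_B = 54 − 7q_B − 2q_E = 0, so q_B = 54/7 − (2/7)q_E.
The game is symmetric, so in equilibrium q_E = q_B: the reaction function gives (9/7)q_B = 54/7, hence q_B = 6.
Equilibrium price: P = 61 − 2·12 = 37.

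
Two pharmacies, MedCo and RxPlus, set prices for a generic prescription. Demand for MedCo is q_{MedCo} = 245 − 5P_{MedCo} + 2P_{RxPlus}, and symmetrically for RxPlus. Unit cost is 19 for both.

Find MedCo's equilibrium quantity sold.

117.5

MedCo's profit: π = (P_{MedCo} − 19)(245 − 5P_{MedCo} + 2P_{RxPlus}).
∂π/∂P_{MedCo} = 340 − 10P_{MedCo} + 2P_{RxPlus} = 0 ⇒ P_{MedCo} = 34 + 0.2P_{RxPlus}.
Setting P_{MedCo} = P_{RxPlus} in the reaction function: P_{MedCo} = 34 + 0.2P_{MedCo}, so P_{MedCo} = 34 / 0.8 = 42.5.
q_{MedCo} = 245 − 5·42.5 + 2·42.5 = 117.5.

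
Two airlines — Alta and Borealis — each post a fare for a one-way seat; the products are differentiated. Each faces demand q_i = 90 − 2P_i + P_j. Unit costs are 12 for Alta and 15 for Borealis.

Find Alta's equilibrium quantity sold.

Alta's profit: π = (P_{Alta} − 12)(90 − 2P_{Alta} + P_{Borealis}).
∂π/∂P_{Alta} = 114 − 4P_{Alta} + P_{Borealis} = 0 ⇒ P_{Alta} = 28.5 + 0.25P_{Borealis}.
Similarly P_{Borealis} = 30 + 0.25P_{Alta}.
Solving the two reaction functions simultaneously: (1 − (0.25)(0.25))P_{Alta} = 28.5 + 0.25·30, so 0.9375P_{Alta} = 36 and P_{Alta} = 38.4.
Then P_{Borealis} = 30 + 0.25·38.4 = 39.6.
q_{Alta} = 90 − 2·38.4 + 39.6 = 52.8.

52.8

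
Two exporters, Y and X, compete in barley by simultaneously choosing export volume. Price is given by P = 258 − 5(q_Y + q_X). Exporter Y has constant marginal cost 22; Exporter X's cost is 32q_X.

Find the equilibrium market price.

104

Exporter Y's profit: π = q_Y(258 − 5(q_Y + q_X)) − 22q_Y.
∂π/∂q_Y = 236 − 10q_Y − 5q_X = 0, so q_Y = 23.6 − 0.5q_X.
By the same steps for X: q_X = 22.6 − 0.5q_Y.
Solving the two reaction functions simultaneously: (1 − (−0.5)(−0.5))q_Y = 23.6 − 0.5·22.6, so 0.75q_Y = 12.3 and q_Y = 16.4.
Then q_X = 22.6 − 0.5·16.4 = 14.4.
Equilibrium price: P = 258 − 5·30.8 = 104.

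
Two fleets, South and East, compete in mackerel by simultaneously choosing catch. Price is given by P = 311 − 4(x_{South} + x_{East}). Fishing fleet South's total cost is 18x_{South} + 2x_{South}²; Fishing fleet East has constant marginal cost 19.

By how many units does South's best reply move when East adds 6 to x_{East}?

-2

Fishing fleet South's profit: π = x_{South}(311 − 4(x_{South} + x_{East})) − 18x_{South} − 2x_{South}².
∂π/∂x_{South} = 293 − 12x_{South} − 4x_{East} = 0, so x_{South} = 293/12 − (1/3)x_{East}.
The reaction-function slope is −1/3, so a 6-unit rise in x_{East} moves x_{South} by −1/3 × 6 = −2. South's best response falls — the actions are strategic substitutes.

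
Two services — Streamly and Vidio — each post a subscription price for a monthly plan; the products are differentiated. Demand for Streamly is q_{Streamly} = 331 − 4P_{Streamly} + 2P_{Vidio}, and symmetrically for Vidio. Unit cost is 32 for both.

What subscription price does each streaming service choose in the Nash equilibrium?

Streamly's profit: π = (P_{Streamly} − 32)(331 − 4P_{Streamly} + 2P_{Vidio}).
∂π/∂P_{Streamly} = 459 − 8P_{Streamly} + 2P_{Vidio} = 0 ⇒ P_{Streamly} = 57.375 + 0.25P_{Vidio}.
Setting P_{Streamly} = P_{Vidio} in the reaction function: P_{Streamly} = 57.375 + 0.25P_{Streamly}, so P_{Streamly} = 57.375 / 0.75 = 76.5.

76.5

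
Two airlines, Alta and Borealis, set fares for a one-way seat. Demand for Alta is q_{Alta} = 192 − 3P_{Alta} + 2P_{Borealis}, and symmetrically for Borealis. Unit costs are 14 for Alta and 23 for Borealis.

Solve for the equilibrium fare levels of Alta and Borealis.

60.1875, 63.5625

Alta's profit: π = (P_{Alta} − 14)(192 − 3P_{Alta} + 2P_{Borealis}).
∂π/∂P_{Alta} = 234 − 6P_{Alta} + 2P_{Borealis} = 0 ⇒ P_{Alta} = 39 + (1/3)P_{Borealis}.
Similarly P_{Borealis} = 43.5 + (1/3)P_{Alta}.
Substituting the second reaction function into the first: P_{Alta} = 39 + (1/3)(43.5 + (1/3)P_{Alta}), which gives (8/9)P_{Alta} = 53.5 ⇒ P_{Alta} = 60.1875.
Then P_{Borealis} = 43.5 + (1/3)·60.1875 = 63.5625.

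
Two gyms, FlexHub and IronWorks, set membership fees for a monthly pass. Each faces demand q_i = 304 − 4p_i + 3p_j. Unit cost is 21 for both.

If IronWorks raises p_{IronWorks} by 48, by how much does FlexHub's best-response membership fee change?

FlexHub's profit: π = (p_{FlexHub} − 21)(304 − 4p_{FlexHub} + 3p_{IronWorks}).
∂π/∂p_{FlexHub} = 388 − 8p_{FlexHub} + 3p_{IronWorks} = 0 ⇒ p_{FlexHub} = 48.5 + 0.375p_{IronWorks}.
The reaction-function slope is 0.375, so a 48-unit rise in p_{IronWorks} moves p_{FlexHub} by 0.375 × 48 = 18. FlexHub's best response rises — the actions are strategic complements.

18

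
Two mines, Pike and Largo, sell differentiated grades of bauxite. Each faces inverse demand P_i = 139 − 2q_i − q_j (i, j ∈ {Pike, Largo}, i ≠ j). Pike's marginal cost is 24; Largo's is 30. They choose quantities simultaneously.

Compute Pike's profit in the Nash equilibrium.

1095.12

Mine Pike's profit: π = q_{Pike}(139 − 2q_{Pike} − q_{Largo}) − 24q_{Pike}.
∂π/∂q_{Pike} = 115 − 4q_{Pike} − q_{Largo} = 0 ⇒ q_{Pike} = 28.75 − 0.25q_{Largo}.
Similarly q_{Largo} = 27.25 − 0.25q_{Pike}.
Plugging q_{Largo} into Pike's best response: q_{Pike} = 28.75 − 0.25(27.25 − 0.25q_{Pike}) ⇒ 0.9375q_{Pike} = 21.9375, so q_{Pike} = 23.4.
Then q_{Largo} = 27.25 − 0.25·23.4 = 21.4.
P_{Pike} = 139 − 2·23.4 − 21.4 = 70.8.
Profit = (70.8 − 24)·23.4 = 1095.12.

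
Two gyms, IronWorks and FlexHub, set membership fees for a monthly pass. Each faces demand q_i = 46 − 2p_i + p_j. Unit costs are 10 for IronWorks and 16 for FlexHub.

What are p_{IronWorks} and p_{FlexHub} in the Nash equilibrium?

22.8, 25.2

IronWorks's profit: π = (p_{IronWorks} − 10)(46 − 2p_{IronWorks} + p_{FlexHub}).
∂π/∂p_{IronWorks} = 66 − 4p_{IronWorks} + p_{FlexHub} = 0 ⇒ p_{IronWorks} = 16.5 + 0.25p_{FlexHub}.
Similarly p_{FlexHub} = 19.5 + 0.25p_{IronWorks}.
Solving the two reaction functions simultaneously: (1 − (0.25)(0.25))p_{IronWorks} = 16.5 + 0.25·19.5, so 0.9375p_{IronWorks} = 21.375 and p_{IronWorks} = 22.8.
Then p_{FlexHub} = 19.5 + 0.25·22.8 = 25.2.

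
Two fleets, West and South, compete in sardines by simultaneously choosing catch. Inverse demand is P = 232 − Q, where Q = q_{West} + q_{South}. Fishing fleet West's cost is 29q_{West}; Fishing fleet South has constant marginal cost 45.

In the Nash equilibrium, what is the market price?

Fishing fleet West's profit: π = q_{West}(232 − (q_{West} + q_{South})) − 29q_{West}.
∂π/∂q_{West} = 203 − 2q_{West} − q_{South} = 0, so q_{West} = 101.5 − 0.5q_{South}.
By the same steps for South: q_{South} = 93.5 − 0.5q_{West}.
Plugging q_{South} into West's best response: q_{West} = 101.5 − 0.5(93.5 − 0.5q_{West}) ⇒ 0.75q_{West} = 54.75, so q_{West} = 73.
Then q_{South} = 93.5 − 0.5·73 = 57.
Equilibrium price: P = 232 − 130 = 102.

102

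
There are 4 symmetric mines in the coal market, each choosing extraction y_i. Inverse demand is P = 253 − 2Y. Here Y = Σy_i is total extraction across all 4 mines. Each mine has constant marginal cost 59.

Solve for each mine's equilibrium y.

A representative mine's profit is π_i = y_i(253 − 2Y) − 59y_i, with Y = y_i + Σ_{j≠i} y_j.
First-order condition: 194 − 4y_i − 2Σ_{j≠i} y_j = 0.
With identical mines, set every y_j = y: then 194 − 4y − 6y = 0, i.e. y = 194/10 = 19.4.

19.4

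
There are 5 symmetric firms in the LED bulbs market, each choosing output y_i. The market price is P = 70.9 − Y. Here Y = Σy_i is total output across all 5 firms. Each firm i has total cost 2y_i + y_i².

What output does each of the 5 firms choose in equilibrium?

A representative firm's profit is π_i = y_i(70.9 − Y) − 2y_i − y_i², with Y = y_i + Σ_{j≠i} y_j.
First-order condition: 68.9 − 4y_i − Σ_{j≠i} y_j = 0.
With identical firms, set every y_j = y: then 68.9 − 4y − 4y = 0, i.e. y = 68.9/8 = 8.6125.

8.6125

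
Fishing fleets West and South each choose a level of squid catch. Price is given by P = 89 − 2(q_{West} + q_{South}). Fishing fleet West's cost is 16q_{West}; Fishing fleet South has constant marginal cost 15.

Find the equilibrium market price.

Fishing fleet West's profit: π = q_{West}(89 − 2(q_{West} + q_{South})) − 16q_{West}.
∂π/∂q_{West} = 73 − 4q_{West} − 2q_{South} = 0, so q_{West} = 18.25 − 0.5q_{South}.
By the same steps for South: q_{South} = 18.5 − 0.5q_{West}.
Substituting the second reaction function into the first: q_{West} = 18.25 − 0.5(18.5 − 0.5q_{West}), which gives 0.75q_{West} = 9 ⇒ q_{West} = 12.
Then q_{South} = 18.5 − 0.5·12 = 12.5.
Equilibrium price: P = 89 − 2·24.5 = 40.

40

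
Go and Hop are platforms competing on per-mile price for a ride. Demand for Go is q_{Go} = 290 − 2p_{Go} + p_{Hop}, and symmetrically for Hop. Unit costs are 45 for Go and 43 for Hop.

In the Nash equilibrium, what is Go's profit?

Go's profit: π = (p_{Go} − 45)(290 − 2p_{Go} + p_{Hop}).
∂π/∂p_{Go} = 380 − 4p_{Go} + p_{Hop} = 0 ⇒ p_{Go} = 95 + 0.25p_{Hop}.
Similarly p_{Hop} = 94 + 0.25p_{Go}.
Substituting the second reaction function into the first: p_{Go} = 95 + 0.25(94 + 0.25p_{Go}), which gives 0.9375p_{Go} = 118.5 ⇒ p_{Go} = 126.4.
Then p_{Hop} = 94 + 0.25·126.4 = 125.6.
q_{Go} = 290 − 2·126.4 + 125.6 = 162.8.
Profit = (126.4 − 45)·162.8 = 13251.92.

13251.92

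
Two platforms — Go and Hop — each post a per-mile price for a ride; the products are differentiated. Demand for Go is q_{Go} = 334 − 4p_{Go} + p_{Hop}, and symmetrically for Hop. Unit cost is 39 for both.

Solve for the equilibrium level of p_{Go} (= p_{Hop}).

Go's profit: π = (p_{Go} − 39)(334 − 4p_{Go} + p_{Hop}).
∂π/∂p_{Go} = 490 − 8p_{Go} + p_{Hop} = 0 ⇒ p_{Go} = 61.25 + 0.125p_{Hop}.
The game is symmetric, so in equilibrium p_{Hop} = p_{Go}: the reaction function gives 0.875p_{Go} = 61.25, hence p_{Go} = 70.

70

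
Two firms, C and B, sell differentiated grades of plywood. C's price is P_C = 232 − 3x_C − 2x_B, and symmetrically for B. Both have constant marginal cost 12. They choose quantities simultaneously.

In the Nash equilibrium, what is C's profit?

2268.75

Firm C's profit: π = x_C(232 − 3x_C − 2x_B) − 12x_C.
∂π/∂x_C = 220 − 6x_C − 2x_B = 0 ⇒ x_C = 110/3 − (1/3)x_B.
By symmetry x_B = x_C; substituting into the reaction function, (4/3)x_C = 110/3 and x_C = 27.5.
P_C = 232 − 3·27.5 − 2·27.5 = 94.5.
Profit = (94.5 − 12)·27.5 = 2268.75.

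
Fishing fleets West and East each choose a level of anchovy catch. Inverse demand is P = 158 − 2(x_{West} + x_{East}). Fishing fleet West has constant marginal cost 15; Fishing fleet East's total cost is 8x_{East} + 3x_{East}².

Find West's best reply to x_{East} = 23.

Fishing fleet West's profit: π = x_{West}(158 − 2(x_{West} + x_{East})) − 15x_{West}.
∂π/∂x_{West} = 143 − 4x_{West} − 2x_{East} = 0, so x_{West} = 35.75 − 0.5x_{East}.
At x_{East} = 23: x_{West} = 35.75 − 0.5·23 = 24.25.

24.25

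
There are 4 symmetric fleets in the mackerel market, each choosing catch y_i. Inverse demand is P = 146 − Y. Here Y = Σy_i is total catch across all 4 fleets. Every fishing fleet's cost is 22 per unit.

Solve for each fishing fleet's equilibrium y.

A representative fishing fleet's profit is π_i = y_i(146 − Y) − 22y_i, with Y = y_i + Σ_{j≠i} y_j.
First-order condition: 124 − 2y_i − Σ_{j≠i} y_j = 0.
With identical fishing fleets, set every y_j = y: then 124 − 2y − 3y = 0, i.e. y = 124/5 = 24.8.

24.8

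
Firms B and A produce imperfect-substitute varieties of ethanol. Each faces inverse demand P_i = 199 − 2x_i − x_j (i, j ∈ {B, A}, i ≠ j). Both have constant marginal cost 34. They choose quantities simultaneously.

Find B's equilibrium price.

100

Firm B's profit: π = x_B(199 − 2x_B − x_A) − 34x_B.
∂π/∂x_B = 165 − 4x_B − x_A = 0 ⇒ x_B = 41.25 − 0.25x_A.
By symmetry x_A = x_B; substituting into the reaction function, 1.25x_B = 41.25 and x_B = 33.
P_B = 199 − 2·33 − 33 = 100.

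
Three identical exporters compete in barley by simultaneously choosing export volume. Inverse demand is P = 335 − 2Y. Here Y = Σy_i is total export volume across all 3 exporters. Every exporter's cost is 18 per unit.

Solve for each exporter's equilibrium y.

39.625

A representative exporter's profit is π_i = y_i(335 − 2Y) − 18y_i, with Y = y_i + Σ_{j≠i} y_j.
First-order condition: 317 − 4y_i − 2Σ_{j≠i} y_j = 0.
Imposing symmetry (y_j = y for all j) turns Σ_{j≠i} y_j into 2y, so 317 = 8y and y = 39.625.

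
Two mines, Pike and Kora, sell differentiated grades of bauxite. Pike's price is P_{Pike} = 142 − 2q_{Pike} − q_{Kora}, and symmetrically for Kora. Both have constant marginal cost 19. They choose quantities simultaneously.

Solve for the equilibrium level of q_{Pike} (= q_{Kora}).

24.6

Mine Pike's profit: π = q_{Pike}(142 − 2q_{Pike} − q_{Kora}) − 19q_{Pike}.
∂π/∂q_{Pike} = 123 − 4q_{Pike} − q_{Kora} = 0 ⇒ q_{Pike} = 30.75 − 0.25q_{Kora}.
The game is symmetric, so in equilibrium q_{Kora} = q_{Pike}: the reaction function gives 1.25q_{Pike} = 30.75, hence q_{Pike} = 24.6.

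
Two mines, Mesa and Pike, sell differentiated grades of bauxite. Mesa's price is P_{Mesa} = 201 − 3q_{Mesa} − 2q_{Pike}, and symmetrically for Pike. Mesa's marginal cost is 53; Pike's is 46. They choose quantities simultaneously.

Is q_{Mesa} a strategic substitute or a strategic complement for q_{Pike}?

Mine Mesa's profit: π = q_{Mesa}(201 − 3q_{Mesa} − 2q_{Pike}) − 53q_{Mesa}.
∂π/∂q_{Mesa} = 148 − 6q_{Mesa} − 2q_{Pike} = 0 ⇒ q_{Mesa} = 74/3 − (1/3)q_{Pike}.
The best-response slope dq_{Mesa}/dq_{Pike} = −1/3 < 0: the reaction function is downward-sloping, so the choices are strategic substitutes.

strategic substitutes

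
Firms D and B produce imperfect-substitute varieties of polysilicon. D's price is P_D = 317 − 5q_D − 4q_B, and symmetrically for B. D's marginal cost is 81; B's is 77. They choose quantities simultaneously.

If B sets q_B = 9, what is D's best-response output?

Firm D's profit: π = q_D(317 − 5q_D − 4q_B) − 81q_D.
∂π/∂q_D = 236 − 10q_D − 4q_B = 0 ⇒ q_D = 23.6 − 0.4q_B.
At q_B = 9: q_D = 23.6 − 0.4·9 = 20.

20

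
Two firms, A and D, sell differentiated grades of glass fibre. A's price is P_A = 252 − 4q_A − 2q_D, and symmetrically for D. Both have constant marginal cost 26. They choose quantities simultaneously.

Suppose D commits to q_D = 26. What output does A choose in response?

Firm A's profit: π = q_A(252 − 4q_A − 2q_D) − 26q_A.
∂π/∂q_A = 226 − 8q_A − 2q_D = 0 ⇒ q_A = 28.25 − 0.25q_D.
At q_D = 26: q_A = 28.25 − 0.25·26 = 21.75.

21.75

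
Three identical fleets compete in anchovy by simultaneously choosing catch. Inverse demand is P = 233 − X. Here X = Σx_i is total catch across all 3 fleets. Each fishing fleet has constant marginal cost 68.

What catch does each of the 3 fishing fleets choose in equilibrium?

A representative fishing fleet's profit is π_i = x_i(233 − X) − 68x_i, with X = x_i + Σ_{j≠i} x_j.
First-order condition: 165 − 2x_i − Σ_{j≠i} x_j = 0.
In a symmetric equilibrium every fishing fleet chooses the same x, so Σ_{j≠i} x_j = 2x. The condition becomes 165 − 4x = 0, giving x = 165/4 = 41.25.

41.25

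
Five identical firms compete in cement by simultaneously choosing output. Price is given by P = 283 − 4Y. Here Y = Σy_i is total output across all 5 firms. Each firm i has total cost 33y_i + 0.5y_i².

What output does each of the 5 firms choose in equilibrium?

10

A representative firm's profit is π_i = y_i(283 − 4Y) − 33y_i − 0.5y_i², with Y = y_i + Σ_{j≠i} y_j.
First-order condition: 250 − 9y_i − 4Σ_{j≠i} y_j = 0.
Imposing symmetry (y_j = y for all j) turns Σ_{j≠i} y_j into 4y, so 250 = 25y and y = 10.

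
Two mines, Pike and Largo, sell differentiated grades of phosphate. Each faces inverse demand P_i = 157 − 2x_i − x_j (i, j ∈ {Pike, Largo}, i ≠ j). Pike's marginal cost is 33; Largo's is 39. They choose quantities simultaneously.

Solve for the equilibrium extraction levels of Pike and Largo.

Mine Pike's profit: π = x_{Pike}(157 − 2x_{Pike} − x_{Largo}) − 33x_{Pike}.
∂π/∂x_{Pike} = 124 − 4x_{Pike} − x_{Largo} = 0 ⇒ x_{Pike} = 31 − 0.25x_{Largo}.
Similarly x_{Largo} = 29.5 − 0.25x_{Pike}.
Solving the two reaction functions simultaneously: (1 − (−0.25)(−0.25))x_{Pike} = 31 − 0.25·29.5, so 0.9375x_{Pike} = 23.625 and x_{Pike} = 25.2.
Then x_{Largo} = 29.5 − 0.25·25.2 = 23.2.

25.2, 23.2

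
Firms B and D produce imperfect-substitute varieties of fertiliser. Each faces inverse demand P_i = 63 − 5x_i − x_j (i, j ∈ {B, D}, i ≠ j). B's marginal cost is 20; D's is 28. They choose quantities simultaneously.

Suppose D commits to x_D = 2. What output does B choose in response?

Firm B's profit: π = x_B(63 − 5x_B − x_D) − 20x_B.
∂π/∂x_B = 43 − 10x_B − x_D = 0 ⇒ x_B = 4.3 − 0.1x_D.
At x_D = 2: x_B = 4.3 − 0.1·2 = 4.1.

4.1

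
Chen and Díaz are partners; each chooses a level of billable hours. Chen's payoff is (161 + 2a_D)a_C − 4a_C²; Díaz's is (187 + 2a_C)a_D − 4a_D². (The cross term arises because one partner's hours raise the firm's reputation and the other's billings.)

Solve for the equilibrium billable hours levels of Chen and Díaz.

27.7, 30.3

Expanding Chen's payoff: 161a_C + 2a_Da_C − 4a_C².
∂π/∂a_C = 161 + 2a_D − 8a_C = 0, so a_C = 20.125 + 0.25a_D.
Likewise for Díaz: a_D = 23.375 + 0.25a_C.
Plugging a_D into Chen's best response: a_C = 20.125 + 0.25(23.375 + 0.25a_C) ⇒ 0.9375a_C = 831/32, so a_C = 27.7.
Then a_D = 23.375 + 0.25·27.7 = 30.3.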